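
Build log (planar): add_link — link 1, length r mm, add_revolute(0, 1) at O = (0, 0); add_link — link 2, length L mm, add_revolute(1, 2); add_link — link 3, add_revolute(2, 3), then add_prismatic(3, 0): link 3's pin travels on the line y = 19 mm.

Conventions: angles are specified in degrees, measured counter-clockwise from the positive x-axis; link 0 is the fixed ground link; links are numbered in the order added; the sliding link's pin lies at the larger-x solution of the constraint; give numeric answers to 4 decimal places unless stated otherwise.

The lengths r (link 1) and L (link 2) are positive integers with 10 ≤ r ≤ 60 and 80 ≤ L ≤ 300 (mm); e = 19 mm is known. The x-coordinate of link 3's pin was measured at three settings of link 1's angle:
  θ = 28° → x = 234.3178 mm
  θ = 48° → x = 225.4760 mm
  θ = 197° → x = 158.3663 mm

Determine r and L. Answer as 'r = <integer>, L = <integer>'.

constraint per measurement: (x − r cos θ)² + (r sin θ − e)² = L²
subtracting the θ₁ and θ₂ equations cancels the r² and L² terms:
r = (x₁² − x₂²) / (2[(x₁cos θ₁ + e sin θ₁) − (x₂cos θ₂ + e sin θ₂)]) = 39.9999 → r = 40
L² = (x₁ − r cos θ₁)² + (r sin θ₁ − e)² = 39601.0076 → L = 199.0000 → L = 199
check at θ₃=197°: x = 158.3663 (printed 158.3663) ✓

r = 40, L = 199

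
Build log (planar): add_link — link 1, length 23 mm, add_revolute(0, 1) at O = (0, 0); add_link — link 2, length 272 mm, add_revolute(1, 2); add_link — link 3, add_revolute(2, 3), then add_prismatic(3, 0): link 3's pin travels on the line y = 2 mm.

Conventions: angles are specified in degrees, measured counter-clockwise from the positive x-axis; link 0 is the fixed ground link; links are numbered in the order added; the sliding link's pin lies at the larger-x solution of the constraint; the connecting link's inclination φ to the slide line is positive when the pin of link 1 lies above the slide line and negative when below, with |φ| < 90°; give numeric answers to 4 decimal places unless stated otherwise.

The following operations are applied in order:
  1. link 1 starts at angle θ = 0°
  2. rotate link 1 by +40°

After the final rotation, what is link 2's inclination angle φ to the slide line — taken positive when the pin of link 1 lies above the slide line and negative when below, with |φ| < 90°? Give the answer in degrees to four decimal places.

geometry: r = 23 mm, L = 272 mm, e = 2 mm; θ starts at 0°
rotate link 1 by +40°: θ ← 0° +40° = 40°
h = r sin θ − e = 14.784115 − 2 = 12.784115
sin φ = h / L = 12.784115 / 272 = 0.04700042
φ = arcsin(0.04700042) = 2.693918°

2.6939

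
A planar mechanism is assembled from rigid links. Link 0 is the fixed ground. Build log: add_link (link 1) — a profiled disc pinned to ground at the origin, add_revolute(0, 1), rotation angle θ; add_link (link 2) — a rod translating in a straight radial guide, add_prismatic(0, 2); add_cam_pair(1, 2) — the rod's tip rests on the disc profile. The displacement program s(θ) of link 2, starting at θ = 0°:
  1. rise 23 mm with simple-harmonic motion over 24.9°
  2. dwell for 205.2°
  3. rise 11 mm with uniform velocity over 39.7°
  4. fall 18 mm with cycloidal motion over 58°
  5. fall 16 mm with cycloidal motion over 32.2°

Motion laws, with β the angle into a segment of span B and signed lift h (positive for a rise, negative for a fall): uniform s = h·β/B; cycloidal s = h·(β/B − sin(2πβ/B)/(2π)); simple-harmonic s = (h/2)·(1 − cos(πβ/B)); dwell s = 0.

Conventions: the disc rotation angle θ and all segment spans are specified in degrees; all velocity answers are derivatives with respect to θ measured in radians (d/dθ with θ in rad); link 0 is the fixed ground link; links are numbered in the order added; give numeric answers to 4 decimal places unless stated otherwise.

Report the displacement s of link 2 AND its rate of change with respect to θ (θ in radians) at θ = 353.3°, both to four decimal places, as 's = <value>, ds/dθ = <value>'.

seg 1 [0°–24.9°] simple-harmonic, h=23: full span → s += 23 → s = 23.0000
seg 2 [24.9°–230.1°] dwell: s stays 23.0000
seg 3 [230.1°–269.8°] uniform, h=11: full span → s += 11 → s = 34.0000
seg 4 [269.8°–327.8°] cycloidal, h=-18: full span → s += -18 → s = 16.0000
seg 5 [327.8°–360°] cycloidal, h=-16: θ=353.3° here. β=25.5, B=32.2. -16·(0.7919 − sin(2π·0.7919)/(2π)) = -15.1294 → s = 0.8706
velocity in seg [327.8°–360°] (cycloidal), θ in radians: β = 25.5° = 0.4451 rad, B = 32.2° = 0.5620 rad; ds/dθ = (h/B)(1 − cos(2πβ/B)) = ((-16)/0.5620)(1 − cos(2π·0.7919)) = -21.056679 mm/rad

s = 0.8706, ds/dθ = -21.0567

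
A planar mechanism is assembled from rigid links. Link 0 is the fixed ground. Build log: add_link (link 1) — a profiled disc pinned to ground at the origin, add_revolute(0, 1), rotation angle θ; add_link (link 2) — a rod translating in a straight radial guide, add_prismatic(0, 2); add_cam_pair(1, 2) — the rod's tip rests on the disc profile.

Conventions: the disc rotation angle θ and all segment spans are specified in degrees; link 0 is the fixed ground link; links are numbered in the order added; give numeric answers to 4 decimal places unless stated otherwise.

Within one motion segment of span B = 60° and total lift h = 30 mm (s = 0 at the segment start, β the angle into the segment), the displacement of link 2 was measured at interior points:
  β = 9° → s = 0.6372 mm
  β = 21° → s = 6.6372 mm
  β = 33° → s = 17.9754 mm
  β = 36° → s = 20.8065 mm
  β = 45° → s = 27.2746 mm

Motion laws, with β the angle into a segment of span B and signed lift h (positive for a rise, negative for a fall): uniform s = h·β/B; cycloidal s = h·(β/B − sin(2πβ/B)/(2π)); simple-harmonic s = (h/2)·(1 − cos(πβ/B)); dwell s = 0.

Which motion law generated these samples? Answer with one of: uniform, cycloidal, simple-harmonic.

candidates at β/B = r: uniform s = h·r (linear in β); cycloidal s = h·(r − sin(2πr)/(2π)); simple-harmonic s = (h/2)(1 − cos(πr))
β=9°: printed 0.6372 | uniform 4.5000, cycloidal 0.6372, simple-harmonic 1.6349
β=21°: printed 6.6372 | uniform 10.5000, cycloidal 6.6372, simple-harmonic 8.1901
β=33°: printed 17.9754 | uniform 16.5000, cycloidal 17.9754, simple-harmonic 17.3465
β=36°: printed 20.8065 | uniform 18.0000, cycloidal 20.8065, simple-harmonic 19.6353
β=45°: printed 27.2746 | uniform 22.5000, cycloidal 27.2746, simple-harmonic 25.6066
only one law matches every sample → cycloidal

cycloidal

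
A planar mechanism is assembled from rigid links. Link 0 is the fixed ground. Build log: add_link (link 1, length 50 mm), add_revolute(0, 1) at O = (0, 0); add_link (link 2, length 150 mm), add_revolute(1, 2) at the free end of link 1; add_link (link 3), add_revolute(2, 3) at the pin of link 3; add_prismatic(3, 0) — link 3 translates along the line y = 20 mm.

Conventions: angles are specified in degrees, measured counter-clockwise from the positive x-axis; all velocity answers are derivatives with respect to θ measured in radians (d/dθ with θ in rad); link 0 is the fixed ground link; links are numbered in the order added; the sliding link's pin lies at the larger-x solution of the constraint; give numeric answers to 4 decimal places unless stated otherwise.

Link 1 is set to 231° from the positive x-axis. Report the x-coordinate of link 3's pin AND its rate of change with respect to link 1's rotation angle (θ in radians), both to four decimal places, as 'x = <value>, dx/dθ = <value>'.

geometry: r = 50 mm, L = 150 mm, e = 20 mm
crank pin P = (r cos θ, r sin θ) = (-31.466020, -38.857298)
h = r sin θ − e = -38.857298 − 20 = -58.857298
x = r cos θ + √(L² − h²) = -31.466020 + 137.970354 = 106.504334
dx/dθ = −r sin θ − h·r cos θ/√(L² − h²) (θ in radians; h = -58.857298) = 25.434089

x = 106.5043, dx/dθ = 25.4341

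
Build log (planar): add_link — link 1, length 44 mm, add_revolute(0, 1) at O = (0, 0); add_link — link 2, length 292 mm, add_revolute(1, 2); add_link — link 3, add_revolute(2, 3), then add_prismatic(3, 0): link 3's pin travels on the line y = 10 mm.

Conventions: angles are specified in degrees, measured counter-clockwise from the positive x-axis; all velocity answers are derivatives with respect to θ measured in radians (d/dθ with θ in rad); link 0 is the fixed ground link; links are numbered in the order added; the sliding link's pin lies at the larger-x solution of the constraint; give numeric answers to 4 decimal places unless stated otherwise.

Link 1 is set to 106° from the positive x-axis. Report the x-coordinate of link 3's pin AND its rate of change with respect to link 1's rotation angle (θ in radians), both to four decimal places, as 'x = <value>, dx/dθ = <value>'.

geometry: r = 44 mm, L = 292 mm, e = 10 mm
crank pin P = (r cos θ, r sin θ) = (-12.128044, 42.295515)
h = r sin θ − e = 42.295515 − 10 = 32.295515
x = r cos θ + √(L² − h²) = -12.128044 + 290.208545 = 278.080502
dx/dθ = −r sin θ − h·r cos θ/√(L² − h²) (θ in radians; h = 32.295515) = -40.945860

x = 278.0805, dx/dθ = -40.9459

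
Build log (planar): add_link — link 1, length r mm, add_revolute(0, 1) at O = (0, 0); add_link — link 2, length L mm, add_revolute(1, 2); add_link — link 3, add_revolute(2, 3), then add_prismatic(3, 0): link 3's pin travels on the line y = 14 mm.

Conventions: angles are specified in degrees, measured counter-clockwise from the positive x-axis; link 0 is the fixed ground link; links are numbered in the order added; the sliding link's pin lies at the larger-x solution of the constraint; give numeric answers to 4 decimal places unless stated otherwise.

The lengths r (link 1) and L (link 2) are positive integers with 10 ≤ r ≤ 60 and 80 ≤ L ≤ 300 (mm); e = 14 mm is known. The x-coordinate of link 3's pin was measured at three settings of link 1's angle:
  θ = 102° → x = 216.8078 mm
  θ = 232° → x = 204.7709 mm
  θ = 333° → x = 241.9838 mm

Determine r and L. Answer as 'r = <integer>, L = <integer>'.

constraint per measurement: (x − r cos θ)² + (r sin θ − e)² = L²
subtracting the θ₁ and θ₂ equations cancels the r² and L² terms:
r = (x₁² − x₂²) / (2[(x₁cos θ₁ + e sin θ₁) − (x₂cos θ₂ + e sin θ₂)]) = 24.0000 → r = 24
L² = (x₁ − r cos θ₁)² + (r sin θ₁ − e)² = 49283.9970 → L = 222.0000 → L = 222
check at θ₃=333°: x = 241.9838 (printed 241.9838) ✓

r = 24, L = 222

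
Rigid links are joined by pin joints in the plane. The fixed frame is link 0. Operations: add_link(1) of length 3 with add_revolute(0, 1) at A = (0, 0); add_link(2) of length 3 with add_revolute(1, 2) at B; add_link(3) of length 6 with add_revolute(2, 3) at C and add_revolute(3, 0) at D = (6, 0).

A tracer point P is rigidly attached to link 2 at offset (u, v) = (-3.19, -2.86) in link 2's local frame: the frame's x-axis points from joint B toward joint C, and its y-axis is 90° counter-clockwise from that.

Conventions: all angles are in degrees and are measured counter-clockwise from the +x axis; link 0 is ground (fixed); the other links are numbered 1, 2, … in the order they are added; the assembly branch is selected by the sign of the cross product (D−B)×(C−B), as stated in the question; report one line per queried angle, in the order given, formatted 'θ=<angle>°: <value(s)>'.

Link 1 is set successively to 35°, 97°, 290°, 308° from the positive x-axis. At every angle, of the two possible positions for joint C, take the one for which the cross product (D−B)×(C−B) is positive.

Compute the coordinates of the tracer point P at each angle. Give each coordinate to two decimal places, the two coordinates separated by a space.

A=(0,0), D=(6.00,0)
θ=35°: B = A + 3.00·(cos35°, sin35°) = (2.4575, 1.7207)
θ=35°: |BD| = 3.9383
θ=35°: circle(B,3.00) ∩ circle(D,6.00): a=-1.4587, h=2.6215
θ=35°:   candidates: C₊=(2.2908,4.7161) cross=10.324; C₋=(-0.0000,-0.0000) cross=-10.324
θ=35°:   branch + wants cross > 0 → take C=(2.2908,4.7161) (cross=10.324)
θ=35°: ex = (C−B)/|BC| = (-0.0556,0.9985); ey = (-0.9985,-0.0556)
θ=35°: P = B + -3.19·ex + -2.86·ey = (5.4903,-1.3054)
θ=97°: B = A + 3.00·(cos97°, sin97°) = (-0.3656, 2.9776)
θ=97°: |BD| = 7.0276
θ=97°: circle(B,3.00) ∩ circle(D,6.00): a=1.5928, h=2.5422
θ=97°:   candidates: C₊=(2.1543,4.6055) cross=17.866; C₋=(0.0000,0.0000) cross=-17.866
θ=97°:   branch + wants cross > 0 → take C=(2.1543,4.6055) (cross=17.866)
θ=97°: ex = (C−B)/|BC| = (0.8400,0.5426); ey = (-0.5426,0.8400)
θ=97°: P = B + -3.19·ex + -2.86·ey = (-1.4932,-1.1557)
θ=290°: B = A + 3.00·(cos290°, sin290°) = (1.0261, -2.8191)
θ=290°: |BD| = 5.7173
θ=290°: circle(B,3.00) ∩ circle(D,6.00): a=0.4974, h=2.9585
θ=290°:   candidates: C₊=(0.0000,0.0000) cross=16.914; C₋=(2.9175,-5.1477) cross=-16.914
θ=290°:   branch + wants cross > 0 → take C=(0.0000,0.0000) (cross=16.914)
θ=290°: ex = (C−B)/|BC| = (-0.3420,0.9397); ey = (-0.9397,-0.3420)
θ=290°: P = B + -3.19·ex + -2.86·ey = (4.8046,-4.8385)
θ=308°: B = A + 3.00·(cos308°, sin308°) = (1.8470, -2.3640)
θ=308°: |BD| = 4.7787
θ=308°: circle(B,3.00) ∩ circle(D,6.00): a=-0.4357, h=2.9682
θ=308°:   candidates: C₊=(0.0000,0.0000) cross=14.184; C₋=(2.9367,-5.1591) cross=-14.184
θ=308°:   branch + wants cross > 0 → take C=(0.0000,0.0000) (cross=14.184)
θ=308°: ex = (C−B)/|BC| = (-0.6157,0.7880); ey = (-0.7880,-0.6157)
θ=308°: P = B + -3.19·ex + -2.86·ey = (6.0647,-3.1170)

θ=35°: 5.49 -1.31
θ=97°: -1.49 -1.16
θ=290°: 4.80 -4.84
θ=308°: 6.06 -3.12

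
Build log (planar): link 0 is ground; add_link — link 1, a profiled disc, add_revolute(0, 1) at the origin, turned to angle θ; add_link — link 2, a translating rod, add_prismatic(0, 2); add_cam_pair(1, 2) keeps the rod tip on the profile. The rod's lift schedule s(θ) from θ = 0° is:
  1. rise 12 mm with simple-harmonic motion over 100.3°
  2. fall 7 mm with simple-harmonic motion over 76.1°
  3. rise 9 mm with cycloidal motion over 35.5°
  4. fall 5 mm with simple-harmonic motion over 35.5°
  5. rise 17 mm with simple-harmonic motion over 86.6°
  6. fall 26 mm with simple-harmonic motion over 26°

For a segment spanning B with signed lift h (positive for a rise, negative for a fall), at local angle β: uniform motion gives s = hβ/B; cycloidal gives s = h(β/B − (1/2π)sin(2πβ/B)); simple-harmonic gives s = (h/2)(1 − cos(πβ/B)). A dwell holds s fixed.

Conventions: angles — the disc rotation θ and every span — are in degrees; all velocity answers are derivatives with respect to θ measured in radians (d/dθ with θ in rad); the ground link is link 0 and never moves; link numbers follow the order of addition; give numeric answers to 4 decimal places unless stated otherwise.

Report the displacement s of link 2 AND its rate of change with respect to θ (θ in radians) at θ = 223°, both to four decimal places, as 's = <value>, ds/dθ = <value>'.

seg 1 [0°–100.3°] simple-harmonic, h=12: full span → s += 12 → s = 12.0000
seg 2 [100.3°–176.4°] simple-harmonic, h=-7: full span → s += -7 → s = 5.0000
seg 3 [176.4°–211.9°] cycloidal, h=9: full span → s += 9 → s = 14.0000
seg 4 [211.9°–247.4°] simple-harmonic, h=-5: θ=223° here. β=11.1, B=35.5. -5/2·(1 − cos(π·0.3127)) = -1.1122 → s = 12.8878
velocity in seg [211.9°–247.4°] (simple-harmonic), θ in radians: β = 11.1° = 0.1937 rad, B = 35.5° = 0.6196 rad; ds/dθ = (πh/(2B)) sin(πβ/B) = (π·(-5)/(2·0.6196)) sin(π·0.3127) = -10.543649 mm/rad

s = 12.8878, ds/dθ = -10.5436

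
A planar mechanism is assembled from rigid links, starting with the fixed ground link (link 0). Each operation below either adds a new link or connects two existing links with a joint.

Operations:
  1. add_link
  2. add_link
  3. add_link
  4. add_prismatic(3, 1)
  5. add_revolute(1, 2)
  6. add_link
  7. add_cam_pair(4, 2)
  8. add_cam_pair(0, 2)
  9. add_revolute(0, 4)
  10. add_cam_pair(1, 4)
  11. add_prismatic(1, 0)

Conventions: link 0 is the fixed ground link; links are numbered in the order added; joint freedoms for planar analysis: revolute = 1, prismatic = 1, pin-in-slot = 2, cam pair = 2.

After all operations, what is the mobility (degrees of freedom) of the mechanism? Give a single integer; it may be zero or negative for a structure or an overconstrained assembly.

ground; <1,0,0>
#1 <2,0,0>
#2 <3,0,0>
#3 <4,0,0>
P:3↔1 J1 <4,1,0>
R:1↔2 J1 <4,2,0>
#4 <5,2,0>
C:4↔2 J2 <5,2,1>
C:0↔2 J2 <5,2,2>
R:0↔4 J1 <5,3,2>
C:1↔4 J2 <5,3,3>
P:1↔0 J1 <5,4,3>
3×4 − 2×4 − 1×3 = 1

M = 1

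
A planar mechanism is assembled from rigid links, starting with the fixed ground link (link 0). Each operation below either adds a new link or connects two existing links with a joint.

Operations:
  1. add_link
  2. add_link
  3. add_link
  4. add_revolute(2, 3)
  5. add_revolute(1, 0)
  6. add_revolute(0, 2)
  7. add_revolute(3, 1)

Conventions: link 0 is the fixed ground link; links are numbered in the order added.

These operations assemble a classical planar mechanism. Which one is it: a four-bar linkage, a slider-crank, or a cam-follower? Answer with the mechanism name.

links: 4 (incl. ground); joints: 4 revolute, 0 prismatic, 0 higher (cam) pair, forming one closed loop
4 links in a single 4R loop → four-bar linkage

four-bar linkage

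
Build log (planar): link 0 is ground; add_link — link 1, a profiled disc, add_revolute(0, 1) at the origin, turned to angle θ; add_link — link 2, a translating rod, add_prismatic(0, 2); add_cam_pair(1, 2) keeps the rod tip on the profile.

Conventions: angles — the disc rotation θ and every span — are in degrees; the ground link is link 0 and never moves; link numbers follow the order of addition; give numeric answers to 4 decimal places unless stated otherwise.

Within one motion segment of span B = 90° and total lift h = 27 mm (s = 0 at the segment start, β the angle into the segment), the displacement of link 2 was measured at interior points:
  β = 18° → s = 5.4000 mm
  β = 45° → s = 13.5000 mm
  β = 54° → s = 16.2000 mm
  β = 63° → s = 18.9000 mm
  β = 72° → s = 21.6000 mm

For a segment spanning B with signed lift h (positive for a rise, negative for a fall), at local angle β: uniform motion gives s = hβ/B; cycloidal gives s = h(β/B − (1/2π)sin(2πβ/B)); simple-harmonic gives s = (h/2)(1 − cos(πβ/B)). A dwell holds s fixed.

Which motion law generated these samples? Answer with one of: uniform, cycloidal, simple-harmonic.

candidates at β/B = r: uniform s = h·r (linear in β); cycloidal s = h·(r − sin(2πr)/(2π)); simple-harmonic s = (h/2)(1 − cos(πr))
β=18°: printed 5.4000 | uniform 5.4000, cycloidal 1.3131, simple-harmonic 2.5783
β=45°: printed 13.5000 | uniform 13.5000, cycloidal 13.5000, simple-harmonic 13.5000
β=54°: printed 16.2000 | uniform 16.2000, cycloidal 18.7258, simple-harmonic 17.6717
β=63°: printed 18.9000 | uniform 18.9000, cycloidal 22.9869, simple-harmonic 21.4351
β=72°: printed 21.6000 | uniform 21.6000, cycloidal 25.6869, simple-harmonic 24.4217
only one law matches every sample → uniform

uniform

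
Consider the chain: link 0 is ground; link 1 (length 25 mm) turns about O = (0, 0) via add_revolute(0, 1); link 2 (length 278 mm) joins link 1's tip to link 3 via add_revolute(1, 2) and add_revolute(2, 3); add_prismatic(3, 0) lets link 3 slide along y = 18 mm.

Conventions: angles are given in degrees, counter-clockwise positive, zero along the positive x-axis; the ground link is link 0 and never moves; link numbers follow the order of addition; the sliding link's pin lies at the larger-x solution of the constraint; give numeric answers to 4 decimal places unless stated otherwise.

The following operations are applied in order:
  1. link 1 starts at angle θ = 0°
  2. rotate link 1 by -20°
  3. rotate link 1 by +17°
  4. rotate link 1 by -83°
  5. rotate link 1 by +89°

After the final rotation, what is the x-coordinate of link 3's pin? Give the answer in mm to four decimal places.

geometry: r = 25 mm, L = 278 mm, e = 18 mm; θ starts at 0°
rotate link 1 by -20°: θ ← 0° -20° = -20°
rotate link 1 by +17°: θ ← -20° +17° = -3°
rotate link 1 by -83°: θ ← -3° -83° = -86°
rotate link 1 by +89°: θ ← -86° +89° = 3°
crank pin P = (r cos θ, r sin θ) = (24.965738, 1.308399)
h = r sin θ − e = 1.308399 − 18 = -16.691601
x = r cos θ + √(L² − h²) = 24.965738 + 277.498451 = 302.464190

302.4642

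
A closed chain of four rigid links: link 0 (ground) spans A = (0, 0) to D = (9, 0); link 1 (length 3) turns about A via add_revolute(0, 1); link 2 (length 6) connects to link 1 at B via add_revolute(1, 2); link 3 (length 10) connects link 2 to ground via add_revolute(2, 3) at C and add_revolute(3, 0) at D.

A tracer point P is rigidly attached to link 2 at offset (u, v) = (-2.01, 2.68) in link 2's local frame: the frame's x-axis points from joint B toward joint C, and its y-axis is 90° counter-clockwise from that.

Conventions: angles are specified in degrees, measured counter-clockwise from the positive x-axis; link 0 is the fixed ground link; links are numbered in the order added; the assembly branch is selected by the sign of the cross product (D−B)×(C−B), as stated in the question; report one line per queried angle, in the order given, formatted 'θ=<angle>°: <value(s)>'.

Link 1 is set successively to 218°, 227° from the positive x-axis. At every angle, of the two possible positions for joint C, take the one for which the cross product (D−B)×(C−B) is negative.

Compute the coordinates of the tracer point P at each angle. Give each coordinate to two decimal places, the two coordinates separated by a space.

A=(0,0), D=(9.00,0)
θ=218°: B = A + 3.00·(cos218°, sin218°) = (-2.3640, -1.8470)
θ=218°: |BD| = 11.5131
θ=218°: circle(B,6.00) ∩ circle(D,10.00): a=2.9771, h=5.2093
θ=218°:   candidates: C₊=(-0.2611,3.7724) cross=59.975; C₋=(1.4102,-6.5112) cross=-59.975
θ=218°:   branch - wants cross < 0 → take C=(1.4102,-6.5112) (cross=-59.975)
θ=218°: ex = (C−B)/|BC| = (0.6290,-0.7774); ey = (0.7774,0.6290)
θ=218°: P = B + -2.01·ex + 2.68·ey = (-1.5451,1.4014)
θ=227°: B = A + 3.00·(cos227°, sin227°) = (-2.0460, -2.1941)
θ=227°: |BD| = 11.2618
θ=227°: circle(B,6.00) ∩ circle(D,10.00): a=2.7894, h=5.3122
θ=227°:   candidates: C₊=(-0.3450,3.5598) cross=59.824; C₋=(1.7249,-6.8610) cross=-59.824
θ=227°:   branch - wants cross < 0 → take C=(1.7249,-6.8610) (cross=-59.824)
θ=227°: ex = (C−B)/|BC| = (0.6285,-0.7778); ey = (0.7778,0.6285)
θ=227°: P = B + -2.01·ex + 2.68·ey = (-1.2247,1.0537)

θ=218°: -1.55 1.40
θ=227°: -1.22 1.05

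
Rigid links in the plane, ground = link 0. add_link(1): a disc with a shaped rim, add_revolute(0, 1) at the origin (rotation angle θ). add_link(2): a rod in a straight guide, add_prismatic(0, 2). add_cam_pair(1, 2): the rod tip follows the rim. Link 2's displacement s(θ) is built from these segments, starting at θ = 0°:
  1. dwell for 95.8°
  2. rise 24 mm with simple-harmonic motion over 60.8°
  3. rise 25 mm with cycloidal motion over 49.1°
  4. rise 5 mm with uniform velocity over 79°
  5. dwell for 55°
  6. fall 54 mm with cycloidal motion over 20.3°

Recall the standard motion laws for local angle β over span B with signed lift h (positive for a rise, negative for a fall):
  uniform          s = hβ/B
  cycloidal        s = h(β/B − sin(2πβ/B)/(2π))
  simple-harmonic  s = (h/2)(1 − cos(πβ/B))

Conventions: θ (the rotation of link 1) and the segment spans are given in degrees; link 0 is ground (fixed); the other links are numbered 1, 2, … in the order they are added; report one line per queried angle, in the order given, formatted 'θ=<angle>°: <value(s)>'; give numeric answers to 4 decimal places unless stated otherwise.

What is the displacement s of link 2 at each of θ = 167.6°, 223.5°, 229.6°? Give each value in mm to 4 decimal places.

segment 1 (0° to 95.8°, dwell): s unchanged at 0.0000
segment 2 (95.8° to 156.6°, simple-harmonic, h = 24) is passed completely: s = 0.0000 + (24) = 24.0000
θ = 167.6° falls in segment 3 (156.6° to 205.7°, cycloidal, h = 25): β = 167.6 − 156.6 = 11°, B = 49.1°; Δs = 25·(0.2240 − sin(2π·0.2240)/(2π)) = 1.6748; s = 24.0000 + 1.6748 = 25.6748
segment 3 (156.6° to 205.7°, cycloidal, h = 25) is passed completely: s = 24.0000 + (25) = 49.0000
θ = 223.5° falls in segment 4 (205.7° to 284.7°, uniform, h = 5): β = 223.5 − 205.7 = 17.8°, B = 79°; Δs = 5·17.8/79 = 1.1266; s = 49.0000 + 1.1266 = 50.1266
θ = 229.6° falls in segment 4 (205.7° to 284.7°, uniform, h = 5): β = 229.6 − 205.7 = 23.9°, B = 79°; Δs = 5·23.9/79 = 1.5127; s = 49.0000 + 1.5127 = 50.5127

θ=167.6°: 25.6748
θ=223.5°: 50.1266
θ=229.6°: 50.5127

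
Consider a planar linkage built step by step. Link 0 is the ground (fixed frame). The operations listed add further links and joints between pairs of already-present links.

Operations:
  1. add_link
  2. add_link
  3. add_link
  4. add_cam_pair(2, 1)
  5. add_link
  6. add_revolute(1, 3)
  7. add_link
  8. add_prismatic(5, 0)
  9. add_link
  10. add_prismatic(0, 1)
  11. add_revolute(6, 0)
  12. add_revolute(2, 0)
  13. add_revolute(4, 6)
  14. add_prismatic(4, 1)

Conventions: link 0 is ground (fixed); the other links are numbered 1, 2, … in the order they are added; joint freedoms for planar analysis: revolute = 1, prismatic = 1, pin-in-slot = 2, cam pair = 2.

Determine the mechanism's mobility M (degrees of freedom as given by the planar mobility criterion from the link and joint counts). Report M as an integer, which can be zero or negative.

link 0 = ground. State L|J1|J2 = 1|0|0
+link1  2|0|0
+link2  3|0|0
+link3  4|0|0
C(2,1) f=2→J2  4|0|1
+link4  5|0|1
R(1,3) f=1→J1  5|1|1
+link5  6|1|1
P(5,0) f=1→J1  6|2|1
+link6  7|2|1
P(0,1) f=1→J1  7|3|1
R(6,0) f=1→J1  7|4|1
R(2,0) f=1→J1  7|5|1
R(4,6) f=1→J1  7|6|1
P(4,1) f=1→J1  7|7|1
M = 3(7−1)−2·7−1 = 18−14−1 = 3

M = 3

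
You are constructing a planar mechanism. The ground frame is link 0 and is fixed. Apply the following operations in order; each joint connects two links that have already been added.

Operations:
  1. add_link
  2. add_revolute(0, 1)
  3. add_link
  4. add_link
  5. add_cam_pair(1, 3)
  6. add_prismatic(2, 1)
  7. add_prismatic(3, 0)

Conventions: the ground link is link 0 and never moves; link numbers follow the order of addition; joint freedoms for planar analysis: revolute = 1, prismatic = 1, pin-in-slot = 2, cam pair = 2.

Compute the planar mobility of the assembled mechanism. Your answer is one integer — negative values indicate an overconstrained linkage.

(L,J1,J2)=(1,0,0); link0 fixed
link1: (2,0,0)
R 0-1 [J1]: (2,1,0)
link2: (3,1,0)
link3: (4,1,0)
C 1-3 [J2]: (4,1,1)
P 2-1 [J1]: (4,2,1)
P 3-0 [J1]: (4,3,1)
Grübler: 3·3 − 2·3 − 1 = 2

M = 2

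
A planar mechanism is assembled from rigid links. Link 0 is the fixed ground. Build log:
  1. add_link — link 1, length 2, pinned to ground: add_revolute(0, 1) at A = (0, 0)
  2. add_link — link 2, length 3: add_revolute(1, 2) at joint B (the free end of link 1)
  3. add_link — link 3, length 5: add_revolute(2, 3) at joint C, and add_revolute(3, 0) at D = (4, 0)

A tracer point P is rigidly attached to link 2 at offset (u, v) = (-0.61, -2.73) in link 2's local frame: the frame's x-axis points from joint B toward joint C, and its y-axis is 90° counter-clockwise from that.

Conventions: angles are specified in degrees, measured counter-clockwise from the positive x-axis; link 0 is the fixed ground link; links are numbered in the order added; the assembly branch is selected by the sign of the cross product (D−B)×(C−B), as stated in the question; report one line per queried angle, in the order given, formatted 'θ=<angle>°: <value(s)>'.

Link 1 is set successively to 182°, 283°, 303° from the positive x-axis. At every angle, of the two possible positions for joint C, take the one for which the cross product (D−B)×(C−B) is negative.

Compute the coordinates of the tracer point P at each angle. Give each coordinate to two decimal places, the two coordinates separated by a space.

A=(0,0), D=(4.00,0)
θ=182°: B = A + 2.00·(cos182°, sin182°) = (-1.9988, -0.0698)
θ=182°: |BD| = 5.9992
θ=182°: circle(B,3.00) ∩ circle(D,5.00): a=1.6661, h=2.4948
θ=182°:   candidates: C₊=(-0.3618,2.4442) cross=14.967; C₋=(-0.3038,-2.5451) cross=-14.967
θ=182°:   branch - wants cross < 0 → take C=(-0.3038,-2.5451) (cross=-14.967)
θ=182°: ex = (C−B)/|BC| = (0.5650,-0.8251); ey = (0.8251,0.5650)
θ=182°: P = B + -0.61·ex + -2.73·ey = (-4.5959,-1.1089)
θ=283°: B = A + 2.00·(cos283°, sin283°) = (0.4499, -1.9487)
θ=283°: |BD| = 4.0498
θ=283°: circle(B,3.00) ∩ circle(D,5.00): a=0.0495, h=2.9996
θ=283°:   candidates: C₊=(-0.9501,0.7046) cross=12.148; C₋=(1.9367,-4.5544) cross=-12.148
θ=283°:   branch - wants cross < 0 → take C=(1.9367,-4.5544) (cross=-12.148)
θ=283°: ex = (C−B)/|BC| = (0.4956,-0.8686); ey = (0.8686,0.4956)
θ=283°: P = B + -0.61·ex + -2.73·ey = (-2.2236,-2.7719)
θ=303°: B = A + 2.00·(cos303°, sin303°) = (1.0893, -1.6773)
θ=303°: |BD| = 3.3594
θ=303°: circle(B,3.00) ∩ circle(D,5.00): a=-0.7016, h=2.9168
θ=303°:   candidates: C₊=(-0.9750,0.4995) cross=9.799; C₋=(1.9377,-4.5549) cross=-9.799
θ=303°:   branch - wants cross < 0 → take C=(1.9377,-4.5549) (cross=-9.799)
θ=303°: ex = (C−B)/|BC| = (0.2828,-0.9592); ey = (0.9592,0.2828)
θ=303°: P = B + -0.61·ex + -2.73·ey = (-1.7018,-1.8643)

θ=182°: -4.60 -1.11
θ=283°: -2.22 -2.77
θ=303°: -1.70 -1.86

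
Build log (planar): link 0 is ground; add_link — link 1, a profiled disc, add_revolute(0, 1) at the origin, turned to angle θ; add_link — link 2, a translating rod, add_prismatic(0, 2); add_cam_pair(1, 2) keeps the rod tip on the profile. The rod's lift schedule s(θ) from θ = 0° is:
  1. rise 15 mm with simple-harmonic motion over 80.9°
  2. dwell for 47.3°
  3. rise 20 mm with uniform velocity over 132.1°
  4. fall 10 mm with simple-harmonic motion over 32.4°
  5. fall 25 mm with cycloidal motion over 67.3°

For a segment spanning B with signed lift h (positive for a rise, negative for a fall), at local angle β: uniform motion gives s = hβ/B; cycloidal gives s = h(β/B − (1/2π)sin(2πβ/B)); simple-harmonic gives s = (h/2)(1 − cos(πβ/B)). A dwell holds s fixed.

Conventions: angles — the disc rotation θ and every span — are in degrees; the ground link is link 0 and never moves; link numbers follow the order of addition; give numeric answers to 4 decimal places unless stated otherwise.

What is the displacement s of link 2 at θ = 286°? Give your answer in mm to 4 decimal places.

seg 1 [0°–80.9°] simple-harmonic, h=15: full span → s += 15 → s = 15.0000
seg 2 [80.9°–128.2°] dwell: s stays 15.0000
seg 3 [128.2°–260.3°] uniform, h=20: full span → s += 20 → s = 35.0000
seg 4 [260.3°–292.7°] simple-harmonic, h=-10: θ=286° here. β=25.7, B=32.4. -10/2·(1 − cos(π·0.7932)) = -8.9815 → s = 26.0185

26.0185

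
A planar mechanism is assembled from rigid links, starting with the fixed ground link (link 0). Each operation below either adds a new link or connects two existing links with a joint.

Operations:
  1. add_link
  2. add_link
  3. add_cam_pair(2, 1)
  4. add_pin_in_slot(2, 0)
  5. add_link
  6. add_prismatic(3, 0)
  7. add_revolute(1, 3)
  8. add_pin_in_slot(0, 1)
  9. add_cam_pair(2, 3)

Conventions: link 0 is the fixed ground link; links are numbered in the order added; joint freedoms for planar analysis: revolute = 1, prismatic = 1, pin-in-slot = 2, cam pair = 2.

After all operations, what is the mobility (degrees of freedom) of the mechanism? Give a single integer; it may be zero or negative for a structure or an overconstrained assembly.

L=1 J1=0 J2=0
add link → L=2 J1=0 J2=0
add link → L=3 J1=0 J2=0
C@2,1 dof=2 J2 → L=3 J1=0 J2=1
PS@2,0 dof=2 J2 → L=3 J1=0 J2=2
add link → L=4 J1=0 J2=2
P@3,0 dof=1 J1 → L=4 J1=1 J2=2
R@1,3 dof=1 J1 → L=4 J1=2 J2=2
PS@0,1 dof=2 J2 → L=4 J1=2 J2=3
C@2,3 dof=2 J2 → L=4 J1=2 J2=4
M=3(L−1)−2J1−J2=3·3−2·2−4=1

M = 1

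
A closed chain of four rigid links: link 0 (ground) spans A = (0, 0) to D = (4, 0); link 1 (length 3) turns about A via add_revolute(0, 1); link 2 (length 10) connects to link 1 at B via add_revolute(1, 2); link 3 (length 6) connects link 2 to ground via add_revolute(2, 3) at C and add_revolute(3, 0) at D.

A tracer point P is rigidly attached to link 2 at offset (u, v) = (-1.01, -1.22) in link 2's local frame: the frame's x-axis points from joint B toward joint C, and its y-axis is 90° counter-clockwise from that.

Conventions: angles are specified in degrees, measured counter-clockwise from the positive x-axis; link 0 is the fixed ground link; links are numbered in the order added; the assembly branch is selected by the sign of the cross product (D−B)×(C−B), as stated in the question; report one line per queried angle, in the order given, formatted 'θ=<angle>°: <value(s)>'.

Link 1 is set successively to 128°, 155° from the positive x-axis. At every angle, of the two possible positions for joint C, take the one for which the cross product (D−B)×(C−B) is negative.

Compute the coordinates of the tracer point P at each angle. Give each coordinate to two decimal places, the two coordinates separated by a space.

A=(0,0), D=(4.00,0)
θ=128°: B = A + 3.00·(cos128°, sin128°) = (-1.8470, 2.3640)
θ=128°: |BD| = 6.3068
θ=128°: circle(B,10.00) ∩ circle(D,6.00): a=8.2273, h=5.6843
θ=128°:   candidates: C₊=(7.9112,4.5500) cross=35.850; C₋=(3.6497,-5.9898) cross=-35.850
θ=128°:   branch - wants cross < 0 → take C=(3.6497,-5.9898) (cross=-35.850)
θ=128°: ex = (C−B)/|BC| = (0.5497,-0.8354); ey = (0.8354,0.5497)
θ=128°: P = B + -1.01·ex + -1.22·ey = (-3.4213,2.5372)
θ=155°: B = A + 3.00·(cos155°, sin155°) = (-2.7189, 1.2679)
θ=155°: |BD| = 6.8375
θ=155°: circle(B,10.00) ∩ circle(D,6.00): a=8.0988, h=5.8659
θ=155°:   candidates: C₊=(6.3271,5.5303) cross=40.108; C₋=(4.1518,-5.9981) cross=-40.108
θ=155°:   branch - wants cross < 0 → take C=(4.1518,-5.9981) (cross=-40.108)
θ=155°: ex = (C−B)/|BC| = (0.6871,-0.7266); ey = (0.7266,0.6871)
θ=155°: P = B + -1.01·ex + -1.22·ey = (-4.2993,1.1635)

θ=128°: -3.42 2.54
θ=155°: -4.30 1.16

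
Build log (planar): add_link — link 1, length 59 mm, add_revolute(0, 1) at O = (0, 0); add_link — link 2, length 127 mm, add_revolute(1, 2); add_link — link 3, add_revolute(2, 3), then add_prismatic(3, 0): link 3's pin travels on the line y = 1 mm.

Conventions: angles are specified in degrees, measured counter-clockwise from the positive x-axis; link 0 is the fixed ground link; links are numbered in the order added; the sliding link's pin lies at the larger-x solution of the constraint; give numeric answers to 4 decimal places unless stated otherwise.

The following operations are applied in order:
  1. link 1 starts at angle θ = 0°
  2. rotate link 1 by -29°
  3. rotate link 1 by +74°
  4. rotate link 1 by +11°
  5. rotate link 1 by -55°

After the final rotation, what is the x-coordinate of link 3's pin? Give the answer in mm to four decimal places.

geometry: r = 59 mm, L = 127 mm, e = 1 mm; θ starts at 0°
rotate link 1 by -29°: θ ← 0° -29° = -29°
rotate link 1 by +74°: θ ← -29° +74° = 45°
rotate link 1 by +11°: θ ← 45° +11° = 56°
rotate link 1 by -55°: θ ← 56° -55° = 1°
crank pin P = (r cos θ, r sin θ) = (58.991014, 1.029692)
h = r sin θ − e = 1.029692 − 1 = 0.029692
x = r cos θ + √(L² − h²) = 58.991014 + 126.999997 = 185.991011

185.9910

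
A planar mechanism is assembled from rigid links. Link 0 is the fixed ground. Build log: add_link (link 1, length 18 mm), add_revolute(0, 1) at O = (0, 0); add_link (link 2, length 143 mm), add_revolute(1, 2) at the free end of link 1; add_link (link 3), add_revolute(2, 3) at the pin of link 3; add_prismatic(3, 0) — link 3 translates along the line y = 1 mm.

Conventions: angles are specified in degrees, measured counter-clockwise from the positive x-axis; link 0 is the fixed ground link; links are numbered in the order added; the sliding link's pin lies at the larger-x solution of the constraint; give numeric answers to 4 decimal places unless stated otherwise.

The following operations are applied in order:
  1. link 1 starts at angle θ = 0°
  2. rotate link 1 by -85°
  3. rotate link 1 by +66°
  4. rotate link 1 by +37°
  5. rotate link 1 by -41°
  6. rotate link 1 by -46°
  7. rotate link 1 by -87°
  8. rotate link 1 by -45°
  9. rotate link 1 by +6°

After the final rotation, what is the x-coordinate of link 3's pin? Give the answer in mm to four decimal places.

geometry: r = 18 mm, L = 143 mm, e = 1 mm; θ starts at 0°
rotate link 1 by -85°: θ ← 0° -85° = -85°
rotate link 1 by +66°: θ ← -85° +66° = -19°
rotate link 1 by +37°: θ ← -19° +37° = 18°
rotate link 1 by -41°: θ ← 18° -41° = -23°
rotate link 1 by -46°: θ ← -23° -46° = -69°
rotate link 1 by -87°: θ ← -69° -87° = -156°
rotate link 1 by -45°: θ ← -156° -45° = -201°
rotate link 1 by +6°: θ ← -201° +6° = -195°
crank pin P = (r cos θ, r sin θ) = (-17.386665, 4.658743)
h = r sin θ − e = 4.658743 − 1 = 3.658743
x = r cos θ + √(L² − h²) = -17.386665 + 142.953187 = 125.566522

125.5665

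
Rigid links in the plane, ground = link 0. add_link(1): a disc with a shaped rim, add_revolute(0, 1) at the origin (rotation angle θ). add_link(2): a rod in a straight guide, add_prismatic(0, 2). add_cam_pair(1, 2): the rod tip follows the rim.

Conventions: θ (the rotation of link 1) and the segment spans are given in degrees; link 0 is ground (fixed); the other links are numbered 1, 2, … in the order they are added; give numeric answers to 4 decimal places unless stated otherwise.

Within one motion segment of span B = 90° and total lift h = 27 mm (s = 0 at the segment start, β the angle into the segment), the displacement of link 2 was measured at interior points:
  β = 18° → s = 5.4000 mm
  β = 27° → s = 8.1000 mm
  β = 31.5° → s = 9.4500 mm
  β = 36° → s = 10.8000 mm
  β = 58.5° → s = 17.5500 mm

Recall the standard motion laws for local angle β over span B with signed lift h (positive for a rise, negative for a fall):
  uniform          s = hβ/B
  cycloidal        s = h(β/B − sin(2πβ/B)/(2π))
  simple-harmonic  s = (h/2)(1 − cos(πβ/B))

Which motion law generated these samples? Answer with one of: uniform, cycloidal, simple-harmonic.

candidates at β/B = r: uniform s = h·r (linear in β); cycloidal s = h·(r − sin(2πr)/(2π)); simple-harmonic s = (h/2)(1 − cos(πr))
β=18°: printed 5.4000 | uniform 5.4000, cycloidal 1.3131, simple-harmonic 2.5783
β=27°: printed 8.1000 | uniform 8.1000, cycloidal 4.0131, simple-harmonic 5.5649
β=31.5°: printed 9.4500 | uniform 9.4500, cycloidal 5.9735, simple-harmonic 7.3711
β=36°: printed 10.8000 | uniform 10.8000, cycloidal 8.2742, simple-harmonic 9.3283
β=58.5°: printed 17.5500 | uniform 17.5500, cycloidal 21.0265, simple-harmonic 19.6289
only one law matches every sample → uniform

uniform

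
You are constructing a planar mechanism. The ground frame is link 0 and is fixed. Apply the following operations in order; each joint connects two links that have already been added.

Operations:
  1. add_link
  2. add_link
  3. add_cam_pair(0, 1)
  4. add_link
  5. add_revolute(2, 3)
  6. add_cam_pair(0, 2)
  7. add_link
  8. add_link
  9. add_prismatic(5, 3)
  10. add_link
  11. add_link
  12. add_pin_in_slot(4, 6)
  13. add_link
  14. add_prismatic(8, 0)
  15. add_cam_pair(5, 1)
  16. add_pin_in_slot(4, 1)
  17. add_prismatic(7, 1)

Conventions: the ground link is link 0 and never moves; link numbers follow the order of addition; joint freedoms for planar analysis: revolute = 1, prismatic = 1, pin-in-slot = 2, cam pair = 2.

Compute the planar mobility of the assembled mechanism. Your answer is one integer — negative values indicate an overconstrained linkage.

link 0 = ground. State L|J1|J2 = 1|0|0
+link1  2|0|0
+link2  3|0|0
C(0,1) f=2→J2  3|0|1
+link3  4|0|1
R(2,3) f=1→J1  4|1|1
C(0,2) f=2→J2  4|1|2
+link4  5|1|2
+link5  6|1|2
P(5,3) f=1→J1  6|2|2
+link6  7|2|2
+link7  8|2|2
PS(4,6) f=2→J2  8|2|3
+link8  9|2|3
P(8,0) f=1→J1  9|3|3
C(5,1) f=2→J2  9|3|4
PS(4,1) f=2→J2  9|3|5
P(7,1) f=1→J1  9|4|5
M = 3(9−1)−2·4−5 = 24−8−5 = 11

M = 11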